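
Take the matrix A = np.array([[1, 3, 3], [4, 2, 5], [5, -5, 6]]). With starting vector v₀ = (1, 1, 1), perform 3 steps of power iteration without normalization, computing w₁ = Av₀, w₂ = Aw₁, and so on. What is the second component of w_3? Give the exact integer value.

w1 = Av₀ = (1·1 + 3·1 + 3·1; 4·1 + 2·1 + 5·1; 5·1 + (-5)·1 + 6·1) = (7, 11, 6)
w2 = Aw1 = (1·7 + 3·11 + 3·6; 4·7 + 2·11 + 5·6; 5·7 + (-5)·11 + 6·6) = (58, 80, 16)
w3 = Aw2 = (346, 472, -14)
The requested component of w3 is 472.

472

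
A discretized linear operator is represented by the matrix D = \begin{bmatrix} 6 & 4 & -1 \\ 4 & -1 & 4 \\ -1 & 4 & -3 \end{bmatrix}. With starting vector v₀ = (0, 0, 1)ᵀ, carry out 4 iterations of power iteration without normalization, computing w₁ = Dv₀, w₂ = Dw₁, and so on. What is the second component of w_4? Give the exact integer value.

w1 = Dv₀ = (-1, 4, -3)
w2 = Dw1 = (13, -20, 26)
w3 = Dw2 = (-28, 176, -171)
w4 = Dw3 = (707, -972, 1245)
The requested component of w4 is -972.

-972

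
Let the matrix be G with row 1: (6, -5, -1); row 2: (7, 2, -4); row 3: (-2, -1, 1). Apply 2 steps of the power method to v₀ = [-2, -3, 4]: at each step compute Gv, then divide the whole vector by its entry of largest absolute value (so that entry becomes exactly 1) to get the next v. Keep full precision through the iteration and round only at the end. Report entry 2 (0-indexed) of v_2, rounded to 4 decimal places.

0.3006

Gv0 = (-1.00000, -36.00000, 11.00000); divide by -36.00000 → v1 = (0.02778, 1.00000, -0.30556)
Gv1 = (-4.52778, 3.41667, -1.36111); divide by -4.52778 → v2 = (1.00000, -0.75460, 0.30061)
Requested entry of v2: 49/163 = 0.3006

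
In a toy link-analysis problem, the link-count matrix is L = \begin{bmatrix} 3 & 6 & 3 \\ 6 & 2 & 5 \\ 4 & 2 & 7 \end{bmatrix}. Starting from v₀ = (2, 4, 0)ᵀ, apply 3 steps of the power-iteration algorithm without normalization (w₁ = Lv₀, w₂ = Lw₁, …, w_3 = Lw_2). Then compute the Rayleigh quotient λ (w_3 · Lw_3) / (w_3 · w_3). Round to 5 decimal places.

w1 = Lv₀ = (30, 20, 16)
w2 = Lw1 = (258, 300, 272)
w3 = Lw2 = (3390, 3508, 3536)
Lw3 = (41826, 45036, 45328)
w3·Lw3 = 3390·41826 + 3508·45036 + 3536·45328 = 460056236; w3·w3 = 3390·3390 + 3508·3508 + 3536·3536 = 36301460
λ ≈ 460056236/36301460 = 12.67322

λ ≈ 12.67322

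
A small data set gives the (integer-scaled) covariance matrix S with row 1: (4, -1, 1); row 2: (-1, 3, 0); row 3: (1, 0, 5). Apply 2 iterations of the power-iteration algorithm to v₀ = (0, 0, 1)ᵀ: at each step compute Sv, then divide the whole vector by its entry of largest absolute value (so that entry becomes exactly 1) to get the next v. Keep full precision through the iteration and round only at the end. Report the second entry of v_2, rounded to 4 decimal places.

-0.0385

Sv0 = (1.00000, 0.00000, 5.00000); divide by 5.00000 → v1 = (0.20000, 0.00000, 1.00000)
Sv1 = (1.80000, -0.20000, 5.20000); divide by 5.20000 → v2 = (0.34615, -0.03846, 1.00000)
Requested entry of v2: -1/26 = -0.0385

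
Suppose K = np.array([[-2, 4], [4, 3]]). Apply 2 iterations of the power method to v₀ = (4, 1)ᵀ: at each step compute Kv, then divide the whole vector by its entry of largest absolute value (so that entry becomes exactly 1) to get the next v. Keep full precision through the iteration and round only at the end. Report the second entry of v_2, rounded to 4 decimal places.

Kv0 = (-4.00000, 19.00000); divide by 19.00000 → v1 = (-0.21053, 1.00000)
Kv1 = (4.42105, 2.15789); divide by 4.42105 → v2 = (1.00000, 0.48810)
Requested entry of v2: 41/84 = 0.4881

0.4881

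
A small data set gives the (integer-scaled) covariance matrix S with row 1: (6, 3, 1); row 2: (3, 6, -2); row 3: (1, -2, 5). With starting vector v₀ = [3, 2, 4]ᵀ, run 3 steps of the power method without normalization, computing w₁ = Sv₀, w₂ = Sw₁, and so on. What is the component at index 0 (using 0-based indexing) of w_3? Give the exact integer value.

w1 = Sv₀ = (28, 13, 19)
w2 = Sw1 = (226, 124, 97)
w3 = Sw2 = (1825, 1228, 463)
The requested component of w3 is 1825.

1825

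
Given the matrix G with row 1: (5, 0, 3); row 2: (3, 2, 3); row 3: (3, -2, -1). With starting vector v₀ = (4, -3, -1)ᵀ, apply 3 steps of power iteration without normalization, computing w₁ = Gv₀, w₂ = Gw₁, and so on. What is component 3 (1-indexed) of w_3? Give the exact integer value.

w1 = Gv₀ = (5·4 + 0·(-3) + 3·(-1); 3·4 + 2·(-3) + 3·(-1); 3·4 + (-2)·(-3) + (-1)·(-1)) = (17, 3, 19)
w2 = Gw1 = (5·17 + 0·3 + 3·19; 3·17 + 2·3 + 3·19; 3·17 + (-2)·3 + (-1)·19) = (142, 114, 26)
w3 = Gw2 = (788, 732, 172)
The requested component of w3 is 172.

172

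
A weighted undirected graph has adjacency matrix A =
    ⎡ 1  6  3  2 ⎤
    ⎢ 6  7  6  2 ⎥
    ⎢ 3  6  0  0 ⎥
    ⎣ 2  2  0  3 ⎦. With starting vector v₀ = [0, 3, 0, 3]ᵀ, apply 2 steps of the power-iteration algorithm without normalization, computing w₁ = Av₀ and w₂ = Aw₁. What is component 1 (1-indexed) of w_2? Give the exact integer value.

270

w1 = Av₀ = (1·0 + 6·3 + 3·0 + 2·3; 6·0 + 7·3 + 6·0 + 2·3; 3·0 + 6·3 + 0·0 + 0·3; 2·0 + 2·3 + 0·0 + 3·3) = (24, 27, 18, 15)
w2 = Aw1 = (1·24 + 6·27 + 3·18 + 2·15; 6·24 + 7·27 + 6·18 + 2·15; 3·24 + 6·27 + 0·18 + 0·15; 2·24 + 2·27 + 0·18 + 3·15) = (270, 471, 234, 147)
The requested component of w2 is 270.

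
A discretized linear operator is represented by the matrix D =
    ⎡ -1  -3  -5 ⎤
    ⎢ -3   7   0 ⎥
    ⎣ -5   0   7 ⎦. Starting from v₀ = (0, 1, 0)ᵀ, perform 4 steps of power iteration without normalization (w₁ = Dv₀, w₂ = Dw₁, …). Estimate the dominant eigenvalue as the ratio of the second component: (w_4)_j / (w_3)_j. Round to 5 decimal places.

λ ≈ 8.50652

w1 = Dv₀ = ((-1)·0 + (-3)·1 + (-5)·0; (-3)·0 + 7·1 + 0·0; (-5)·0 + 0·1 + 7·0) = (-3, 7, 0)
w2 = Dw1 = ((-1)·(-3) + (-3)·7 + (-5)·0; (-3)·(-3) + 7·7 + 0·0; (-5)·(-3) + 0·7 + 7·0) = (-18, 58, 15)
w3 = Dw2 = (-231, 460, 195)
w4 = Dw3 = (-2124, 3913, 2520)
Ratio at component: 3913 / 460 = 8.50652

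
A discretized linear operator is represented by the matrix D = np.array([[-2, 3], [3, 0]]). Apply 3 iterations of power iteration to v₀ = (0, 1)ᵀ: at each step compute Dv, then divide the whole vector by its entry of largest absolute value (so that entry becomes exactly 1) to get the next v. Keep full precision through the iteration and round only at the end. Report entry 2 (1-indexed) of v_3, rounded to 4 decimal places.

Dv0 = (3.00000, 0.00000); divide by 3.00000 → v1 = (1.00000, 0.00000)
Dv1 = (-2.00000, 3.00000); divide by 3.00000 → v2 = (-0.66667, 1.00000)
Dv2 = (4.33333, -2.00000); divide by 4.33333 → v3 = (1.00000, -0.46154)
Requested entry of v3: -18/39 = -0.4615

-0.4615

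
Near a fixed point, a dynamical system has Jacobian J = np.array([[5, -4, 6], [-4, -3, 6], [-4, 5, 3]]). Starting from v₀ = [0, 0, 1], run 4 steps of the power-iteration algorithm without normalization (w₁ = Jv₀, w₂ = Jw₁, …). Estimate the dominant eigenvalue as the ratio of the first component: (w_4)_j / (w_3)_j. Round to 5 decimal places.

w1 = Jv₀ = (5·0 + (-4)·0 + 6·1; (-4)·0 + (-3)·0 + 6·1; (-4)·0 + 5·0 + 3·1) = (6, 6, 3)
w2 = Jw1 = (5·6 + (-4)·6 + 6·3; (-4)·6 + (-3)·6 + 6·3; (-4)·6 + 5·6 + 3·3) = (24, -24, 15)
w3 = Jw2 = (306, 66, -171)
w4 = Jw3 = (240, -2448, -1407)
Ratio at component: 240 / 306 = 0.78431

0.78431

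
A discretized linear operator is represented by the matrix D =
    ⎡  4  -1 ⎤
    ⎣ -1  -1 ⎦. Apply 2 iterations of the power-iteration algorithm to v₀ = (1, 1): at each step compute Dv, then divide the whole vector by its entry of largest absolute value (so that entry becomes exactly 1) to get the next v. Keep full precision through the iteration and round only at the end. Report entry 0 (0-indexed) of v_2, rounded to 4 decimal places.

1.0000

Dv0 = (3.00000, -2.00000); divide by 3.00000 → v1 = (1.00000, -0.66667)
Dv1 = (4.66667, -0.33333); divide by 4.66667 → v2 = (1.00000, -0.07143)
Requested entry of v2: 14/14 = 1.0000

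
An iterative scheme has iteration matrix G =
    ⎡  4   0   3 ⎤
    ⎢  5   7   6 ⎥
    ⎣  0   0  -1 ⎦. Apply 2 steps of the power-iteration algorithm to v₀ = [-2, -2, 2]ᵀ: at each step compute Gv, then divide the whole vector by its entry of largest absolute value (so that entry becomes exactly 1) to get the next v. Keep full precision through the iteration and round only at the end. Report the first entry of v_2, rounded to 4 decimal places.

Gv0 = (-2.00000, -12.00000, -2.00000); divide by -12.00000 → v1 = (0.16667, 1.00000, 0.16667)
Gv1 = (1.16667, 8.83333, -0.16667); divide by 8.83333 → v2 = (0.13208, 1.00000, -0.01887)
Requested entry of v2: -14/-106 = 0.1321

0.1321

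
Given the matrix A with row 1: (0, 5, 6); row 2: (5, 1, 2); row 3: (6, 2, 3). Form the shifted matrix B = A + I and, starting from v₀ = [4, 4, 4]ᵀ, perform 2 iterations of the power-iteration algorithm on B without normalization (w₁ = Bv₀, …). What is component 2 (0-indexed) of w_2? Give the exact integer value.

552

B = A + I has rows (1, 5, 6); (5, 2, 2); (6, 2, 4)
w1 = Bv₀ = (48, 36, 48)
w2 = Bw1 = (516, 408, 552)
Requested component of w2: 552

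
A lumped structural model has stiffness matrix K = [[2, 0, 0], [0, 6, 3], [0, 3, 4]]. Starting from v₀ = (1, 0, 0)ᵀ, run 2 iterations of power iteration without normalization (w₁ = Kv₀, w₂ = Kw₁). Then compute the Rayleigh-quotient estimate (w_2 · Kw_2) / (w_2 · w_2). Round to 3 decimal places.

w1 = Kv₀ = (2, 0, 0)
w2 = Kw1 = (4, 0, 0)
Kw2 = (8, 0, 0)
w2·Kw2 = 4·8 + 0·0 + 0·0 = 32; w2·w2 = 4·4 + 0·0 + 0·0 = 16
λ ≈ 32/16 = 2.000

2.000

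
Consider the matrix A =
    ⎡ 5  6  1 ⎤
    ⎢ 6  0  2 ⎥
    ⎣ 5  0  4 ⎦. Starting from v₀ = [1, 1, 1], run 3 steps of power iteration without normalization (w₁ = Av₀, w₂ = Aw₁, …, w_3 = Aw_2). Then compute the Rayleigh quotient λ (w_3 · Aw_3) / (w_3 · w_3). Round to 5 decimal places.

w1 = Av₀ = (5·1 + 6·1 + 1·1; 6·1 + 0·1 + 2·1; 5·1 + 0·1 + 4·1) = (12, 8, 9)
w2 = Aw1 = (5·12 + 6·8 + 1·9; 6·12 + 0·8 + 2·9; 5·12 + 0·8 + 4·9) = (117, 90, 96)
w3 = Aw2 = (1221, 894, 969)
Aw3 = (12438, 9264, 9981)
w3·Aw3 = 1221·12438 + 894·9264 + 969·9981 = 33140403; w3·w3 = 1221·1221 + 894·894 + 969·969 = 3229038
λ ≈ 33140403/3229038 = 10.26324

λ ≈ 10.26324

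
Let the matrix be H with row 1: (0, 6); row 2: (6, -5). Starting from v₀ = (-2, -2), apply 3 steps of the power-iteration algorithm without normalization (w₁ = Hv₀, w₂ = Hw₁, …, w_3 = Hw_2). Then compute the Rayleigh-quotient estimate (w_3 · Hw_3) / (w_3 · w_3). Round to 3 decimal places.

w1 = Hv₀ = (0·(-2) + 6·(-2); 6·(-2) + (-5)·(-2)) = (-12, -2)
w2 = Hw1 = (0·(-12) + 6·(-2); 6·(-12) + (-5)·(-2)) = (-12, -62)
w3 = Hw2 = (-372, 238)
Hw3 = (1428, -3422)
w3·Hw3 = (-372)·1428 + 238·(-3422) = -1345652; w3·w3 = (-372)·(-372) + 238·238 = 195028
λ ≈ -1345652/195028 = -6.900

λ ≈ -6.900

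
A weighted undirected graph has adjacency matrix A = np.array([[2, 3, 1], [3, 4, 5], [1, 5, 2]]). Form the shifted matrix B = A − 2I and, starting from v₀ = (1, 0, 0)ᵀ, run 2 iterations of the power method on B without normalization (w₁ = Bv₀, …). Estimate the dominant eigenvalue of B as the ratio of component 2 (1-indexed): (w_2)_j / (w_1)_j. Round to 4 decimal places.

3.6667

B = A − 2I has rows (0, 3, 1); (3, 2, 5); (1, 5, 0)
w1 = Bv₀ = (0·1 + 3·0 + 1·0; 3·1 + 2·0 + 5·0; 1·1 + 5·0 + 0·0) = (0, 3, 1)
w2 = Bw1 = (0·0 + 3·3 + 1·1; 3·0 + 2·3 + 5·1; 1·0 + 5·3 + 0·1) = (10, 11, 15)
Ratio: 11/3 = 3.6667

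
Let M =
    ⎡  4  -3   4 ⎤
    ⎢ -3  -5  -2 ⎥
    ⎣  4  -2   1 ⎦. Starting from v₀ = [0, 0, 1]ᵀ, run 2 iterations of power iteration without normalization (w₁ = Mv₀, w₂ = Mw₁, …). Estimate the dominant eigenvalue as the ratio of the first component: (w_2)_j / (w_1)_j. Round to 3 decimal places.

6.500

w1 = Mv₀ = (4·0 + (-3)·0 + 4·1; (-3)·0 + (-5)·0 + (-2)·1; 4·0 + (-2)·0 + 1·1) = (4, -2, 1)
w2 = Mw1 = (4·4 + (-3)·(-2) + 4·1; (-3)·4 + (-5)·(-2) + (-2)·1; 4·4 + (-2)·(-2) + 1·1) = (26, -4, 21)
Ratio at component: 26 / 4 = 6.500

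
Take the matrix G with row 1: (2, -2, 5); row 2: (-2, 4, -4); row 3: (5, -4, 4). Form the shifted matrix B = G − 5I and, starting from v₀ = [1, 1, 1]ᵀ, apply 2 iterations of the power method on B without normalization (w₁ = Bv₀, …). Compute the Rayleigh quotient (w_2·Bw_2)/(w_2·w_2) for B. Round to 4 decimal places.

B = G − 5I has rows (-3, -2, 5); (-2, -1, -4); (5, -4, -1)
w1 = Bv₀ = ((-3)·1 + (-2)·1 + 5·1; (-2)·1 + (-1)·1 + (-4)·1; 5·1 + (-4)·1 + (-1)·1) = (0, -7, 0)
w2 = Bw1 = ((-3)·0 + (-2)·(-7) + 5·0; (-2)·0 + (-1)·(-7) + (-4)·0; 5·0 + (-4)·(-7) + (-1)·0) = (14, 7, 28)
Bw2 = (84, -147, 14)
w2·Bw2 = 539; w2·w2 = 1029; μ ≈ 539/1029 = 0.5238

μ ≈ 0.5238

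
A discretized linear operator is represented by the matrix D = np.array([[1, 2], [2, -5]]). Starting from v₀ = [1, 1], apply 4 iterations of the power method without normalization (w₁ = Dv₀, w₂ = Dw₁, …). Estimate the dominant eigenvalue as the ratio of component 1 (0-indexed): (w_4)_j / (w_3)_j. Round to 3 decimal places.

w1 = Dv₀ = (1·1 + 2·1; 2·1 + (-5)·1) = (3, -3)
w2 = Dw1 = (1·3 + 2·(-3); 2·3 + (-5)·(-3)) = (-3, 21)
w3 = Dw2 = (39, -111)
w4 = Dw3 = (-183, 633)
Ratio at component: 633 / -111 = -5.703

-5.703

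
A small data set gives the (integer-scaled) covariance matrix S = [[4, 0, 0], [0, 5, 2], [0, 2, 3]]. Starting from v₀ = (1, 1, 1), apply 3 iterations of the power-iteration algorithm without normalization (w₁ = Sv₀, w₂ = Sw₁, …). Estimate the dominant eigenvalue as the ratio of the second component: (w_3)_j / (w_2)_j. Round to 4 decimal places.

w1 = Sv₀ = (4, 7, 5)
w2 = Sw1 = (16, 45, 29)
w3 = Sw2 = (64, 283, 177)
Ratio at component: 283 / 45 = 6.2889

6.2889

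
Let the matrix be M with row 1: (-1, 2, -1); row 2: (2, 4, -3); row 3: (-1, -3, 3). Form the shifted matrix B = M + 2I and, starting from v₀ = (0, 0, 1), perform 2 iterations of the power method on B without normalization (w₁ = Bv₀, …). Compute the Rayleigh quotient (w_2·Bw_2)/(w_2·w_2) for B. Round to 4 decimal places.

9.0551

B = M + 2I has rows (1, 2, -1); (2, 6, -3); (-1, -3, 5)
w1 = Bv₀ = (1·0 + 2·0 + (-1)·1; 2·0 + 6·0 + (-3)·1; (-1)·0 + (-3)·0 + 5·1) = (-1, -3, 5)
w2 = Bw1 = (1·(-1) + 2·(-3) + (-1)·5; 2·(-1) + 6·(-3) + (-3)·5; (-1)·(-1) + (-3)·(-3) + 5·5) = (-12, -35, 35)
Bw2 = (-117, -339, 292)
w2·Bw2 = 23489; w2·w2 = 2594; μ ≈ 23489/2594 = 9.0551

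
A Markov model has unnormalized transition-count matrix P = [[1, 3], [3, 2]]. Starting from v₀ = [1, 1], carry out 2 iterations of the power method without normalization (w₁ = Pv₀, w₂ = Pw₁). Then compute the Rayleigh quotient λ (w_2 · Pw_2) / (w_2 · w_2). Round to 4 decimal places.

4.5408

w1 = Pv₀ = (1·1 + 3·1; 3·1 + 2·1) = (4, 5)
w2 = Pw1 = (1·4 + 3·5; 3·4 + 2·5) = (19, 22)
Pw2 = (85, 101)
w2·Pw2 = 19·85 + 22·101 = 3837; w2·w2 = 19·19 + 22·22 = 845
λ ≈ 3837/845 = 4.5408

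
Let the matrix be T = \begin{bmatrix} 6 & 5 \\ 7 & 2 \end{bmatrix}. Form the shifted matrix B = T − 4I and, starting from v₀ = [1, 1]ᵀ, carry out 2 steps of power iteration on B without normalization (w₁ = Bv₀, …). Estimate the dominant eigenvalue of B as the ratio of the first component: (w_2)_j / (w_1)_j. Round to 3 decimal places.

5.571

B = T − 4I has rows (2, 5); (7, -2)
w1 = Bv₀ = (2·1 + 5·1; 7·1 + (-2)·1) = (7, 5)
w2 = Bw1 = (2·7 + 5·5; 7·7 + (-2)·5) = (39, 39)
Ratio: 39/7 = 5.571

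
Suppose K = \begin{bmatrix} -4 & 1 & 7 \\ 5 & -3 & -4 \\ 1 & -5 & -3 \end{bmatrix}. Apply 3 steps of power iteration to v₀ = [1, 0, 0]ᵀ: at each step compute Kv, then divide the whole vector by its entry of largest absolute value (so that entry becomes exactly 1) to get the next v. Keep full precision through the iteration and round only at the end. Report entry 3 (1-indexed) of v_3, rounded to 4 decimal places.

0.8286

Kv0 = (-4.00000, 5.00000, 1.00000); divide by 5.00000 → v1 = (-0.80000, 1.00000, 0.20000)
Kv1 = (5.60000, -7.80000, -6.40000); divide by -7.80000 → v2 = (-0.71795, 1.00000, 0.82051)
Kv2 = (9.61538, -9.87179, -8.17949); divide by -9.87179 → v3 = (-0.97403, 1.00000, 0.82857)
Requested entry of v3: 319/385 = 0.8286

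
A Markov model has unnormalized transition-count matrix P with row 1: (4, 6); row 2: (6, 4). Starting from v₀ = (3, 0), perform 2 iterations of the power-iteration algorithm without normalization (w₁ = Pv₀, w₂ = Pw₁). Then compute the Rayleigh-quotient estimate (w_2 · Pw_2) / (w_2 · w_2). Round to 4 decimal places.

9.9808

w1 = Pv₀ = (4·3 + 6·0; 6·3 + 4·0) = (12, 18)
w2 = Pw1 = (4·12 + 6·18; 6·12 + 4·18) = (156, 144)
Pw2 = (1488, 1512)
w2·Pw2 = 156·1488 + 144·1512 = 449856; w2·w2 = 156·156 + 144·144 = 45072
λ ≈ 449856/45072 = 9.9808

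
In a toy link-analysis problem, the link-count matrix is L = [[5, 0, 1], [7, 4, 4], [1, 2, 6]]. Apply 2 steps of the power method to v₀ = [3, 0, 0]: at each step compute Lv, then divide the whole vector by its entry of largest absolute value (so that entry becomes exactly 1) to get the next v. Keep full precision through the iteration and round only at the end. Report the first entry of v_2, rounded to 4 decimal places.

0.3881

Lv0 = (15.00000, 21.00000, 3.00000); divide by 21.00000 → v1 = (0.71429, 1.00000, 0.14286)
Lv1 = (3.71429, 9.57143, 3.57143); divide by 9.57143 → v2 = (0.38806, 1.00000, 0.37313)
Requested entry of v2: 78/201 = 0.3881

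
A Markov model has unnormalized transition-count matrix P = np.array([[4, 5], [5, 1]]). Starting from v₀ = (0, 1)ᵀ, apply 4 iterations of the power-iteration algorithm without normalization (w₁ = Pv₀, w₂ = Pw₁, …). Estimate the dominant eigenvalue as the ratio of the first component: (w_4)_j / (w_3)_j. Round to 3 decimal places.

w1 = Pv₀ = (4·0 + 5·1; 5·0 + 1·1) = (5, 1)
w2 = Pw1 = (4·5 + 5·1; 5·5 + 1·1) = (25, 26)
w3 = Pw2 = (230, 151)
w4 = Pw3 = (1675, 1301)
Ratio at component: 1675 / 230 = 7.283

7.283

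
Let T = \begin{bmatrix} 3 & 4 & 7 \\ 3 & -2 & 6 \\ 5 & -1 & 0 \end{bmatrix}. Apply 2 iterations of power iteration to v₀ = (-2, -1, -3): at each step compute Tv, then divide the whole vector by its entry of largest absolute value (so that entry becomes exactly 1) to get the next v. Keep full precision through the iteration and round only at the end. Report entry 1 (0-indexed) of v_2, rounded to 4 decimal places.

0.4221

Tv0 = (-31.00000, -22.00000, -9.00000); divide by -31.00000 → v1 = (1.00000, 0.70968, 0.29032)
Tv1 = (7.87097, 3.32258, 4.29032); divide by 7.87097 → v2 = (1.00000, 0.42213, 0.54508)
Requested entry of v2: -103/-244 = 0.4221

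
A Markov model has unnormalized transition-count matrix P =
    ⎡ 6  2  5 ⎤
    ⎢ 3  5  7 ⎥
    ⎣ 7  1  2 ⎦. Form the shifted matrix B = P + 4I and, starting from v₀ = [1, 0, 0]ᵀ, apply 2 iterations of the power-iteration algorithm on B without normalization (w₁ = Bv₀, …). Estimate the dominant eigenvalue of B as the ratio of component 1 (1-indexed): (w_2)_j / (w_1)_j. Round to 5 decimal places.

14.10000

B = P + 4I has rows (10, 2, 5); (3, 9, 7); (7, 1, 6)
w1 = Bv₀ = (10·1 + 2·0 + 5·0; 3·1 + 9·0 + 7·0; 7·1 + 1·0 + 6·0) = (10, 3, 7)
w2 = Bw1 = (10·10 + 2·3 + 5·7; 3·10 + 9·3 + 7·7; 7·10 + 1·3 + 6·7) = (141, 106, 115)
Ratio: 141/10 = 14.10000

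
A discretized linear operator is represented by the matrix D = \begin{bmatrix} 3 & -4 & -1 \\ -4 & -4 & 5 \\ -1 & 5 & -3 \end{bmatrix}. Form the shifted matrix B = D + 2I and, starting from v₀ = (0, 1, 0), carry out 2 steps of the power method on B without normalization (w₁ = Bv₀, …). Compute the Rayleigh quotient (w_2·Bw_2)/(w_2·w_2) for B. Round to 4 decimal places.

B = D + 2I has rows (5, -4, -1); (-4, -2, 5); (-1, 5, -1)
w1 = Bv₀ = (5·0 + (-4)·1 + (-1)·0; (-4)·0 + (-2)·1 + 5·0; (-1)·0 + 5·1 + (-1)·0) = (-4, -2, 5)
w2 = Bw1 = (5·(-4) + (-4)·(-2) + (-1)·5; (-4)·(-4) + (-2)·(-2) + 5·5; (-1)·(-4) + 5·(-2) + (-1)·5) = (-17, 45, -11)
Bw2 = (-254, -77, 253)
w2·Bw2 = -1930; w2·w2 = 2435; μ ≈ -1930/2435 = -0.7926

μ ≈ -0.7926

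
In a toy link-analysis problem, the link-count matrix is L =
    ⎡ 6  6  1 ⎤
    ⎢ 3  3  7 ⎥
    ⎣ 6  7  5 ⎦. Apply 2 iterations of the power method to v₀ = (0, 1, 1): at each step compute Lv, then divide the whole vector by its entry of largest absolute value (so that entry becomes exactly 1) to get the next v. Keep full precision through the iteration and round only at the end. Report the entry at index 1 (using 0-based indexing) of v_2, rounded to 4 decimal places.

Lv0 = (7.00000, 10.00000, 12.00000); divide by 12.00000 → v1 = (0.58333, 0.83333, 1.00000)
Lv1 = (9.50000, 11.25000, 14.33333); divide by 14.33333 → v2 = (0.66279, 0.78488, 1.00000)
Requested entry of v2: 135/172 = 0.7849

0.7849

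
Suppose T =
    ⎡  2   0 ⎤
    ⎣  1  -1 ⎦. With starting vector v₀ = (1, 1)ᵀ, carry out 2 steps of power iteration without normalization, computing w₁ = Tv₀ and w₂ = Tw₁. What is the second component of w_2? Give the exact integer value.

2

w1 = Tv₀ = (2, 0)
w2 = Tw1 = (4, 2)
The requested component of w2 is 2.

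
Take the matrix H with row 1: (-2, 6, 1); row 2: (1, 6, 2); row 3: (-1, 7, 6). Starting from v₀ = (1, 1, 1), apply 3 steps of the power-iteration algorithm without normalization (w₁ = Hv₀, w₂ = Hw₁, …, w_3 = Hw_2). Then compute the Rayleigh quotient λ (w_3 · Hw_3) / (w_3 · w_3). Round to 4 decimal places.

w1 = Hv₀ = ((-2)·1 + 6·1 + 1·1; 1·1 + 6·1 + 2·1; (-1)·1 + 7·1 + 6·1) = (5, 9, 12)
w2 = Hw1 = ((-2)·5 + 6·9 + 1·12; 1·5 + 6·9 + 2·12; (-1)·5 + 7·9 + 6·12) = (56, 83, 130)
w3 = Hw2 = (516, 814, 1305)
Hw3 = (5157, 8010, 13012)
w3·Hw3 = 516·5157 + 814·8010 + 1305·13012 = 26161812; w3·w3 = 516·516 + 814·814 + 1305·1305 = 2631877
λ ≈ 26161812/2631877 = 9.9404

9.9404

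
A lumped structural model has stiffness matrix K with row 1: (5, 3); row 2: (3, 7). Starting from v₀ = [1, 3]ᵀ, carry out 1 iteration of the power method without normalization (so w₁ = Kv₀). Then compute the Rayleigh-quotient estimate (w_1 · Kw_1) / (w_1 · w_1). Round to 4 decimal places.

w1 = Kv₀ = (5·1 + 3·3; 3·1 + 7·3) = (14, 24)
Kw1 = (142, 210)
w1·Kw1 = 14·142 + 24·210 = 7028; w1·w1 = 14·14 + 24·24 = 772
λ ≈ 7028/772 = 9.1036

9.1036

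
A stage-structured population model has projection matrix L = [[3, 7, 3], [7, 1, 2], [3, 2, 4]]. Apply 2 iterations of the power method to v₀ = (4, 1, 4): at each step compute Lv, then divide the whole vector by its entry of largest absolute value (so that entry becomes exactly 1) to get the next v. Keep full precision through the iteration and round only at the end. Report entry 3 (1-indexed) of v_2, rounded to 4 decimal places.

0.6493

Lv0 = (31.00000, 37.00000, 30.00000); divide by 37.00000 → v1 = (0.83784, 1.00000, 0.81081)
Lv1 = (11.94595, 8.48649, 7.75676); divide by 11.94595 → v2 = (1.00000, 0.71041, 0.64932)
Requested entry of v2: 287/442 = 0.6493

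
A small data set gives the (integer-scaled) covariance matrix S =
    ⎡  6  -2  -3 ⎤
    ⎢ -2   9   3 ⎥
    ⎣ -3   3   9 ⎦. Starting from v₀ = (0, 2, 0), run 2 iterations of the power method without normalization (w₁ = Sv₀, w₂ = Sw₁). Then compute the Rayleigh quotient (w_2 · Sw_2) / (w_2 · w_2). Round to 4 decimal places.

λ ≈ 13.1543

w1 = Sv₀ = (-4, 18, 6)
w2 = Sw1 = (-78, 188, 120)
Sw2 = (-1204, 2208, 1878)
w2·Sw2 = (-78)·(-1204) + 188·2208 + 120·1878 = 734376; w2·w2 = (-78)·(-78) + 188·188 + 120·120 = 55828
λ ≈ 734376/55828 = 13.1543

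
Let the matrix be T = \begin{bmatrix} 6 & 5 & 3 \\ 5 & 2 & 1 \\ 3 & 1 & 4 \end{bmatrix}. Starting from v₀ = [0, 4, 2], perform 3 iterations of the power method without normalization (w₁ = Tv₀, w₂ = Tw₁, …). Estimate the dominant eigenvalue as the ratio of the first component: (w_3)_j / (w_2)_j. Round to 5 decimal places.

w1 = Tv₀ = (6·0 + 5·4 + 3·2; 5·0 + 2·4 + 1·2; 3·0 + 1·4 + 4·2) = (26, 10, 12)
w2 = Tw1 = (6·26 + 5·10 + 3·12; 5·26 + 2·10 + 1·12; 3·26 + 1·10 + 4·12) = (242, 162, 136)
w3 = Tw2 = (2670, 1670, 1432)
Ratio at component: 2670 / 242 = 11.03306

11.03306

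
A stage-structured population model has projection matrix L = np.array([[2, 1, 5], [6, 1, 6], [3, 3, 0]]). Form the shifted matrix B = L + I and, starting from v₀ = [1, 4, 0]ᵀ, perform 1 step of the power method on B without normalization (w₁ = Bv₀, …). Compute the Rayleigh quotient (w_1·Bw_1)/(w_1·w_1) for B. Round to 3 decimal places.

μ ≈ 8.894

B = L + I has rows (3, 1, 5); (6, 2, 6); (3, 3, 1)
w1 = Bv₀ = (3·1 + 1·4 + 5·0; 6·1 + 2·4 + 6·0; 3·1 + 3·4 + 1·0) = (7, 14, 15)
Bw1 = (110, 160, 78)
w1·Bw1 = 4180; w1·w1 = 470; μ ≈ 4180/470 = 8.894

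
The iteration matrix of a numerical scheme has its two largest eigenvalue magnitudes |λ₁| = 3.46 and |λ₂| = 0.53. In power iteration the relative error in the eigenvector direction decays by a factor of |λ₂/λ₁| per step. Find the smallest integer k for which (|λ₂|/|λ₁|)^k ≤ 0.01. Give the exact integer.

3

|λ₂/λ₁| = 0.53/3.46 = 0.15318
Need k ≥ ln(0.01) / ln(0.15318) = -4.6052 / -1.8761 ≈ 2.455
Smallest integer k satisfying the bound: 3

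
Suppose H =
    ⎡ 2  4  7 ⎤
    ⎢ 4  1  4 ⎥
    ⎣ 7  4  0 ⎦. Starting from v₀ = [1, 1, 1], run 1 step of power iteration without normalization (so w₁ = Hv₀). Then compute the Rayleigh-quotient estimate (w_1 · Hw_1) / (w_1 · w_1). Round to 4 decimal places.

w1 = Hv₀ = (2·1 + 4·1 + 7·1; 4·1 + 1·1 + 4·1; 7·1 + 4·1 + 0·1) = (13, 9, 11)
Hw1 = (139, 105, 127)
w1·Hw1 = 13·139 + 9·105 + 11·127 = 4149; w1·w1 = 13·13 + 9·9 + 11·11 = 371
λ ≈ 4149/371 = 11.1833

11.1833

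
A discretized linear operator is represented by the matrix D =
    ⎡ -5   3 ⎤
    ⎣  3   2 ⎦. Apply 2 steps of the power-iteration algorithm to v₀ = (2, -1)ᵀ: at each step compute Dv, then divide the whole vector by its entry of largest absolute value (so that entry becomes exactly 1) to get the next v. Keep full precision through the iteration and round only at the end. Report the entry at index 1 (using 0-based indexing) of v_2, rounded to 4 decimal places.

-0.4026

Dv0 = (-13.00000, 4.00000); divide by -13.00000 → v1 = (1.00000, -0.30769)
Dv1 = (-5.92308, 2.38462); divide by -5.92308 → v2 = (1.00000, -0.40260)
Requested entry of v2: -31/77 = -0.4026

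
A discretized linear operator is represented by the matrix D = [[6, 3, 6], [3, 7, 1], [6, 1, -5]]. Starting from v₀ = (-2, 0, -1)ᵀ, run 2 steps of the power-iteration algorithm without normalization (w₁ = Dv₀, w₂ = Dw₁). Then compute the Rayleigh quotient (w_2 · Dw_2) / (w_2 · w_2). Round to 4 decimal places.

w1 = Dv₀ = (6·(-2) + 3·0 + 6·(-1); 3·(-2) + 7·0 + 1·(-1); 6·(-2) + 1·0 + (-5)·(-1)) = (-18, -7, -7)
w2 = Dw1 = (6·(-18) + 3·(-7) + 6·(-7); 3·(-18) + 7·(-7) + 1·(-7); 6·(-18) + 1·(-7) + (-5)·(-7)) = (-171, -110, -80)
Dw2 = (-1836, -1363, -736)
w2·Dw2 = (-171)·(-1836) + (-110)·(-1363) + (-80)·(-736) = 522766; w2·w2 = (-171)·(-171) + (-110)·(-110) + (-80)·(-80) = 47741
λ ≈ 522766/47741 = 10.9500

λ ≈ 10.9500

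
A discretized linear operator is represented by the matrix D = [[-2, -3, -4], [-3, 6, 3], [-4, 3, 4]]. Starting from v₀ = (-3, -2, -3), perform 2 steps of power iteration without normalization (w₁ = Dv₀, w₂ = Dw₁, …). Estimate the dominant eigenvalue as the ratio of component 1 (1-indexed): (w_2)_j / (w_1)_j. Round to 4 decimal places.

w1 = Dv₀ = ((-2)·(-3) + (-3)·(-2) + (-4)·(-3); (-3)·(-3) + 6·(-2) + 3·(-3); (-4)·(-3) + 3·(-2) + 4·(-3)) = (24, -12, -6)
w2 = Dw1 = ((-2)·24 + (-3)·(-12) + (-4)·(-6); (-3)·24 + 6·(-12) + 3·(-6); (-4)·24 + 3·(-12) + 4·(-6)) = (12, -162, -156)
Ratio at component: 12 / 24 = 0.5000

λ ≈ 0.5000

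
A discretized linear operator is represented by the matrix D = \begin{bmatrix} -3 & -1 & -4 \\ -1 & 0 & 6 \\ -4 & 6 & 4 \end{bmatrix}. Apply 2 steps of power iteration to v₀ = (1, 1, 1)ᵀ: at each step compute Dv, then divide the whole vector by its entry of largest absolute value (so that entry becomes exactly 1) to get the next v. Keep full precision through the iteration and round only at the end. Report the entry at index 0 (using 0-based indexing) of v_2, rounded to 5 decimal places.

Dv0 = (-8.000000, 5.000000, 6.000000); divide by -8.000000 → v1 = (1.000000, -0.625000, -0.750000)
Dv1 = (0.625000, -5.500000, -10.750000); divide by -10.750000 → v2 = (-0.058140, 0.511628, 1.000000)
Requested entry of v2: -5/86 = -0.05814

-0.05814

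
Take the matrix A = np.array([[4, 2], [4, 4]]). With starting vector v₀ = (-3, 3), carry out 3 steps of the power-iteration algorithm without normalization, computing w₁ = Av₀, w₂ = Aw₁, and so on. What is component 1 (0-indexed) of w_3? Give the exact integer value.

-192

w1 = Av₀ = (-6, 0)
w2 = Aw1 = (-24, -24)
w3 = Aw2 = (-144, -192)
The requested component of w3 is -192.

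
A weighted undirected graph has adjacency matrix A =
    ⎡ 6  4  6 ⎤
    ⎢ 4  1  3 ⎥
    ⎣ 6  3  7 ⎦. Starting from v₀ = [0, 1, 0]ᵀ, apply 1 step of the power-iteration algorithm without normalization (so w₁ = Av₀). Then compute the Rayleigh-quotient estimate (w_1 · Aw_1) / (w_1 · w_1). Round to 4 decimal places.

w1 = Av₀ = (6·0 + 4·1 + 6·0; 4·0 + 1·1 + 3·0; 6·0 + 3·1 + 7·0) = (4, 1, 3)
Aw1 = (46, 26, 48)
w1·Aw1 = 4·46 + 1·26 + 3·48 = 354; w1·w1 = 4·4 + 1·1 + 3·3 = 26
λ ≈ 354/26 = 13.6154

λ ≈ 13.6154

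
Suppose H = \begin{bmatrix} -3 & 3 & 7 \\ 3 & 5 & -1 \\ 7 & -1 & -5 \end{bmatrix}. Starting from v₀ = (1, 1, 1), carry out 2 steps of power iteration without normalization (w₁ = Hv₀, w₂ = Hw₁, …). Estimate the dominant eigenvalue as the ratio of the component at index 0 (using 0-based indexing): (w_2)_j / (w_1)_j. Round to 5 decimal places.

1.00000

w1 = Hv₀ = ((-3)·1 + 3·1 + 7·1; 3·1 + 5·1 + (-1)·1; 7·1 + (-1)·1 + (-5)·1) = (7, 7, 1)
w2 = Hw1 = ((-3)·7 + 3·7 + 7·1; 3·7 + 5·7 + (-1)·1; 7·7 + (-1)·7 + (-5)·1) = (7, 55, 37)
Ratio at component: 7 / 7 = 1.00000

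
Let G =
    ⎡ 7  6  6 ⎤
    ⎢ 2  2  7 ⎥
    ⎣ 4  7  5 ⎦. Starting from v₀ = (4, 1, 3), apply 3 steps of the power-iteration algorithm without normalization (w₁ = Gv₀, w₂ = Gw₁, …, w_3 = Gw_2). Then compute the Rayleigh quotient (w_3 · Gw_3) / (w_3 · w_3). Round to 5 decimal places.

w1 = Gv₀ = (7·4 + 6·1 + 6·3; 2·4 + 2·1 + 7·3; 4·4 + 7·1 + 5·3) = (52, 31, 38)
w2 = Gw1 = (7·52 + 6·31 + 6·38; 2·52 + 2·31 + 7·38; 4·52 + 7·31 + 5·38) = (778, 432, 615)
w3 = Gw2 = (11728, 6725, 9211)
Gw3 = (177712, 101383, 140042)
w3·Gw3 = 11728·177712 + 6725·101383 + 9211·140042 = 4055933873; w3·w3 = 11728·11728 + 6725·6725 + 9211·9211 = 267614130
λ ≈ 4055933873/267614130 = 15.15590

λ ≈ 15.15590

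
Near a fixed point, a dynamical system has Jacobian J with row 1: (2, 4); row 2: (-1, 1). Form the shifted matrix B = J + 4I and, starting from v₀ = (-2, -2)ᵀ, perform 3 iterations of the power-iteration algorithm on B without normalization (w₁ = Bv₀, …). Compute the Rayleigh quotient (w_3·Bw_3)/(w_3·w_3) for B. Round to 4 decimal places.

5.8404

B = J + 4I has rows (6, 4); (-1, 5)
w1 = Bv₀ = (6·(-2) + 4·(-2); (-1)·(-2) + 5·(-2)) = (-20, -8)
w2 = Bw1 = (6·(-20) + 4·(-8); (-1)·(-20) + 5·(-8)) = (-152, -20)
w3 = Bw2 = (-992, 52)
Bw3 = (-5744, 1252)
w3·Bw3 = 5763152; w3·w3 = 986768; μ ≈ 5763152/986768 = 5.8404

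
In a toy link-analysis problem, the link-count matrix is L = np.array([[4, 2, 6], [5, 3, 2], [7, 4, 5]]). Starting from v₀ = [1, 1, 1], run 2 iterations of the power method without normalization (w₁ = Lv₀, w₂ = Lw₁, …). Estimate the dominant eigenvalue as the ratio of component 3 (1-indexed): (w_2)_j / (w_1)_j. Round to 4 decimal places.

w1 = Lv₀ = (4·1 + 2·1 + 6·1; 5·1 + 3·1 + 2·1; 7·1 + 4·1 + 5·1) = (12, 10, 16)
w2 = Lw1 = (4·12 + 2·10 + 6·16; 5·12 + 3·10 + 2·16; 7·12 + 4·10 + 5·16) = (164, 122, 204)
Ratio at component: 204 / 16 = 12.7500

λ ≈ 12.7500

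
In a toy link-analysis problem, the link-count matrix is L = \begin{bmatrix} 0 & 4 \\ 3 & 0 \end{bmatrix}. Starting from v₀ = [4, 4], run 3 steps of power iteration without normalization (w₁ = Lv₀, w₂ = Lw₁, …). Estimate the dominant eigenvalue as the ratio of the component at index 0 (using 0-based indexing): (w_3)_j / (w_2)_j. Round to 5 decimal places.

λ ≈ 4.00000

w1 = Lv₀ = (0·4 + 4·4; 3·4 + 0·4) = (16, 12)
w2 = Lw1 = (0·16 + 4·12; 3·16 + 0·12) = (48, 48)
w3 = Lw2 = (192, 144)
Ratio at component: 192 / 48 = 4.00000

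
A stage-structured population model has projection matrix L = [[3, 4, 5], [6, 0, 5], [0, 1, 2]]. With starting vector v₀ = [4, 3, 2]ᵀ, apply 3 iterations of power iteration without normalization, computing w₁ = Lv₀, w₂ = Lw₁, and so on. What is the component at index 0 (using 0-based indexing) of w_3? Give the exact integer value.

2015

w1 = Lv₀ = (34, 34, 7)
w2 = Lw1 = (273, 239, 48)
w3 = Lw2 = (2015, 1878, 335)
The requested component of w3 is 2015.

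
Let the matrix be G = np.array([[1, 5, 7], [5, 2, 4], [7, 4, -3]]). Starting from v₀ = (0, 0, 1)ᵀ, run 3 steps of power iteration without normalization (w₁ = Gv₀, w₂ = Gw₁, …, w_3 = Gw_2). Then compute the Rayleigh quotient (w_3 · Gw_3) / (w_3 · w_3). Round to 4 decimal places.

λ ≈ 4.3615

w1 = Gv₀ = (1·0 + 5·0 + 7·1; 5·0 + 2·0 + 4·1; 7·0 + 4·0 + (-3)·1) = (7, 4, -3)
w2 = Gw1 = (1·7 + 5·4 + 7·(-3); 5·7 + 2·4 + 4·(-3); 7·7 + 4·4 + (-3)·(-3)) = (6, 31, 74)
w3 = Gw2 = (679, 388, -56)
Gw3 = (2227, 3947, 6473)
w3·Gw3 = 679·2227 + 388·3947 + (-56)·6473 = 2681081; w3·w3 = 679·679 + 388·388 + (-56)·(-56) = 614721
λ ≈ 2681081/614721 = 4.3615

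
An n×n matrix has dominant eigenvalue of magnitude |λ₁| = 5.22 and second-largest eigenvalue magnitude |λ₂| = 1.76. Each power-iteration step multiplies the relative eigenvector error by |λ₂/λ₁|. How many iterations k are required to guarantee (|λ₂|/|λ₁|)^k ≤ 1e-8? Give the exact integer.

17

|λ₂/λ₁| = 1.76/5.22 = 0.33716
Need k ≥ ln(1e-8) / ln(0.33716) = -18.4207 / -1.0872 ≈ 16.943
Smallest integer k satisfying the bound: 17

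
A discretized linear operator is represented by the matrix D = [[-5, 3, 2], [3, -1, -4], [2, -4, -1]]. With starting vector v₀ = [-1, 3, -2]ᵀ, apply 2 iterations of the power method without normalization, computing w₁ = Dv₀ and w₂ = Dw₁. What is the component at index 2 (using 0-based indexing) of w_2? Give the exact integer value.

24

w1 = Dv₀ = (10, 2, -12)
w2 = Dw1 = (-68, 76, 24)
The requested component of w2 is 24.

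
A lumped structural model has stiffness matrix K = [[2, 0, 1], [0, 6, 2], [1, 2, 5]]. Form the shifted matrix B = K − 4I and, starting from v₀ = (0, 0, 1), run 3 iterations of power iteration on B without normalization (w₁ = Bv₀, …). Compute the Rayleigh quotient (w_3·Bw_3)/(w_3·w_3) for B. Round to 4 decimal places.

B = K − 4I has rows (-2, 0, 1); (0, 2, 2); (1, 2, 1)
w1 = Bv₀ = (1, 2, 1)
w2 = Bw1 = (-1, 6, 6)
w3 = Bw2 = (8, 24, 17)
Bw3 = (1, 82, 73)
w3·Bw3 = 3217; w3·w3 = 929; μ ≈ 3217/929 = 3.4629

3.4629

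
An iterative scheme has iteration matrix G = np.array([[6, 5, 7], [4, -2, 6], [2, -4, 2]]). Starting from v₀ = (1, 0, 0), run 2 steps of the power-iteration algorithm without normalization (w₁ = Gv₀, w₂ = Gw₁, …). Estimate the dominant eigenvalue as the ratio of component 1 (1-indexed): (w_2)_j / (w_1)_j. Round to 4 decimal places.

w1 = Gv₀ = (6·1 + 5·0 + 7·0; 4·1 + (-2)·0 + 6·0; 2·1 + (-4)·0 + 2·0) = (6, 4, 2)
w2 = Gw1 = (6·6 + 5·4 + 7·2; 4·6 + (-2)·4 + 6·2; 2·6 + (-4)·4 + 2·2) = (70, 28, 0)
Ratio at component: 70 / 6 = 11.6667

11.6667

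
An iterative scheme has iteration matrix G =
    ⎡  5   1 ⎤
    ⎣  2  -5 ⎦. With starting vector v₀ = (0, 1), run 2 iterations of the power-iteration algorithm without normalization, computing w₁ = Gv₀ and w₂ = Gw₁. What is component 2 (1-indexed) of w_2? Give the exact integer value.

w1 = Gv₀ = (1, -5)
w2 = Gw1 = (0, 27)
The requested component of w2 is 27.

27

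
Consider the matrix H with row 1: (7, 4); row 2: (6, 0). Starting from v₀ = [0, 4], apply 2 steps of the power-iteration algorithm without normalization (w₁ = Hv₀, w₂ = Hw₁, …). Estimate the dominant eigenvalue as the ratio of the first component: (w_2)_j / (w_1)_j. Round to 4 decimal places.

7.0000

w1 = Hv₀ = (16, 0)
w2 = Hw1 = (112, 96)
Ratio at component: 112 / 16 = 7.0000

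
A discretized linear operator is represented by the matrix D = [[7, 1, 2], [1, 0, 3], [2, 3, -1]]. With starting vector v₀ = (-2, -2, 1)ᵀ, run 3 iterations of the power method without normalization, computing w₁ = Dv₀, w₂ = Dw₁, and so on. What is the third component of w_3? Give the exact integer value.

-365

w1 = Dv₀ = (7·(-2) + 1·(-2) + 2·1; 1·(-2) + 0·(-2) + 3·1; 2·(-2) + 3·(-2) + (-1)·1) = (-14, 1, -11)
w2 = Dw1 = (7·(-14) + 1·1 + 2·(-11); 1·(-14) + 0·1 + 3·(-11); 2·(-14) + 3·1 + (-1)·(-11)) = (-119, -47, -14)
w3 = Dw2 = (-908, -161, -365)
The requested component of w3 is -365.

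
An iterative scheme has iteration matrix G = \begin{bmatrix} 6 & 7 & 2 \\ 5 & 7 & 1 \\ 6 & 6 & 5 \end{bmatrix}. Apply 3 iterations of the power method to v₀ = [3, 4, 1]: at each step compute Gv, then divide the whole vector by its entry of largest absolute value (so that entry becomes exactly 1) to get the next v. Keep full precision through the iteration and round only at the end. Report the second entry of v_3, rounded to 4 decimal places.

0.7215

Gv0 = (48.00000, 44.00000, 47.00000); divide by 48.00000 → v1 = (1.00000, 0.91667, 0.97917)
Gv1 = (14.37500, 12.39583, 16.39583); divide by 16.39583 → v2 = (0.87675, 0.75604, 1.00000)
Gv2 = (12.55273, 10.67598, 14.79670); divide by 14.79670 → v3 = (0.84835, 0.72151, 1.00000)
Requested entry of v3: 8402/11645 = 0.7215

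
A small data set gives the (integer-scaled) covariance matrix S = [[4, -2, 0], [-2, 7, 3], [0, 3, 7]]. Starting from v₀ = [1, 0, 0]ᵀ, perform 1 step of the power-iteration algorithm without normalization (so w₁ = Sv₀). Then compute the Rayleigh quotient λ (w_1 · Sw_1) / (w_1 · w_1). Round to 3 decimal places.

6.200

w1 = Sv₀ = (4·1 + (-2)·0 + 0·0; (-2)·1 + 7·0 + 3·0; 0·1 + 3·0 + 7·0) = (4, -2, 0)
Sw1 = (20, -22, -6)
w1·Sw1 = 4·20 + (-2)·(-22) + 0·(-6) = 124; w1·w1 = 4·4 + (-2)·(-2) + 0·0 = 20
λ ≈ 124/20 = 6.200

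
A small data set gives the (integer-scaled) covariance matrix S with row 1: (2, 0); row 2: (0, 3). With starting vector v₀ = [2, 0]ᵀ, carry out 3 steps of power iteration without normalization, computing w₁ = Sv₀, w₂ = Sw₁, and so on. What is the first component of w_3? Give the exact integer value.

w1 = Sv₀ = (2·2 + 0·0; 0·2 + 3·0) = (4, 0)
w2 = Sw1 = (2·4 + 0·0; 0·4 + 3·0) = (8, 0)
w3 = Sw2 = (16, 0)
The requested component of w3 is 16.

16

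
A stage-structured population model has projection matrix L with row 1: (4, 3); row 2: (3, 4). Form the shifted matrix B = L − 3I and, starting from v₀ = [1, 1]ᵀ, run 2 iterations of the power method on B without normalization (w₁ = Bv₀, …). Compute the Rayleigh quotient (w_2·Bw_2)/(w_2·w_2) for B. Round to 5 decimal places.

4.00000

B = L − 3I has rows (1, 3); (3, 1)
w1 = Bv₀ = (4, 4)
w2 = Bw1 = (16, 16)
Bw2 = (64, 64)
w2·Bw2 = 2048; w2·w2 = 512; μ ≈ 2048/512 = 4.00000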